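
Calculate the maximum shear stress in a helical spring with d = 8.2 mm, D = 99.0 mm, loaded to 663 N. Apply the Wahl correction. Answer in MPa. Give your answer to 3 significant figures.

339 MPa

Spring index C = D/d = 99.0/8.2 = 12.0732
K_W = (4C−1)/(4C−4) + 0.615/C = 47.293/44.293 + 0.0509 = 1.1187
τ₀ = 8FD/(πd³) = 8·663·99.0/(π·8.2³) = 525096/1732.2 = 303.14 MPa
τ_max = K·τ₀ = 1.1187 × 303.14 = 339.12 MPa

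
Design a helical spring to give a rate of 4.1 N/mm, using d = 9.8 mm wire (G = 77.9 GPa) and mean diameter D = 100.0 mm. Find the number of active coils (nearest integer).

22

N_a = Gd⁴/(8D³k) = (77.9×10³ × 9.8⁴)/(8 × 100.0³ × 4.1)
    = 7.18525e+08 / 3.28e+07 = 21.91 → 22 coils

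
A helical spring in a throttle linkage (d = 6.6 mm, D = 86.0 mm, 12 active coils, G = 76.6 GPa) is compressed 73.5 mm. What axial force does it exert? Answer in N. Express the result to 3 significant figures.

k = Gd⁴/(8D³N_a) = (76.6×10³)(6.6⁴)/(8·86.0³·12) = 2.3803 N/mm
F = k·δ = 2.3803 × 73.5 = 174.95 N

175 N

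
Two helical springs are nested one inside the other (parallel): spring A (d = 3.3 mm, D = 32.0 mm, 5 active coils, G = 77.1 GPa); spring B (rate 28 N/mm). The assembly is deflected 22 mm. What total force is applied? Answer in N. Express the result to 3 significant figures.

k_A = Gd⁴/(8D³N_a) = (77.1×10³)(3.3⁴)/(8·32.0³·5) = 6.9759 N/mm
Parallel: k_eq = 6.9759 + 28 = 34.976 N/mm
F = k_eq·δ = 34.976·22 = 769.47 N

769 N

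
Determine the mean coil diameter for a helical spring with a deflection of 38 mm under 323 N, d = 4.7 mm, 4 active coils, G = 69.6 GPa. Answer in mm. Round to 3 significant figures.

Required rate k = F/δ = 323/38 = 8.5 N/mm
D = (Gd⁴/(8N_a·k))^(1/3) = (69.6×10³·4.7⁴/(8·4·8.5))^(1/3)
  = (124862)^(1/3) = 49.9817 mm

50.0 mm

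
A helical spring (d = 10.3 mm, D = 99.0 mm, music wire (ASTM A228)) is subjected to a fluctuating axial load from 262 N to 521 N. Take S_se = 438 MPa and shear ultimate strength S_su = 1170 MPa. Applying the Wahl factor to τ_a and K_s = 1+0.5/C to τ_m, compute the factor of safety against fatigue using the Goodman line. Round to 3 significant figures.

6.26

C = D/d = 99.0/10.3 = 9.6117; K_W = (4C−1)/(4C−4)+0.615/C = 1.1511; K_s = 1+0.5/C = 1.0520
F_a = (F_max−F_min)/2 = 129.5 N; F_m = (F_max+F_min)/2 = 391.5 N
τ_a = K_W·8F_aD/(πd³) = 1.1511 × 29.877 = 34.39 MPa
τ_m = K_s·8F_mD/(πd³) = 1.0520 × 90.322 = 95.021 MPa
Goodman: 1/n_f = τ_a/S_se + τ_m/S_su = 34.39/438 + 95.021/1170 = 0.07852 + 0.08121 = 0.15973
n_f = 1/0.15973 = 6.261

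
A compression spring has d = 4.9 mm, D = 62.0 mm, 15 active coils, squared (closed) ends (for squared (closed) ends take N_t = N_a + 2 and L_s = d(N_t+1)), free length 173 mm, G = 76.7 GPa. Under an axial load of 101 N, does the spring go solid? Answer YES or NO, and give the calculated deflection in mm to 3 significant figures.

NO, δ = 65.3 mm

k = Gd⁴/(8D³N_a) = (76.7×10³)(4.9⁴)/(8·62.0³·15) = 1.546 N/mm
N_t = 17; L_s = 4.9·18 = 88.2 mm; δ_solid = L₀ − L_s = 173 − 88.2 = 84.8 mm
δ = F/k = 101/1.546 = 65.328 mm
δ < δ_solid → spring does not go solid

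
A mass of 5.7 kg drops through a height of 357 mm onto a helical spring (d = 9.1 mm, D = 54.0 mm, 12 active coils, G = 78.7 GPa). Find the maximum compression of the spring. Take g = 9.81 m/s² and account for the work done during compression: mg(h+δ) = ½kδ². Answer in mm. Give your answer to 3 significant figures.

35.0 mm

k = Gd⁴/(8D³N_a) = (78.7×10³)(9.1⁴)/(8·54.0³·12) = 35.702 N/mm
W = mg = 5.7 × 9.81 = 55.917 N
½kδ² − Wδ − Wh = 0 → δ = (W + √(W² + 2kWh))/k
δ = (55.917 + √(3126.7 + 1.42538e+06))/35.702 = (55.917 + 1195.2)/35.702 = 35.044 mm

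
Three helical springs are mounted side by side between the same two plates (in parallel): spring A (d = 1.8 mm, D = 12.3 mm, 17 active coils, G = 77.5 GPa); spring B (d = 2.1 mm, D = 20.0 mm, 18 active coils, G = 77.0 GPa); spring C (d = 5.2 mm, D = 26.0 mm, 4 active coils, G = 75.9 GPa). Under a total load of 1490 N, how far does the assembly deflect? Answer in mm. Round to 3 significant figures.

14.4 mm

k_A = Gd⁴/(8D³N_a) = (77.5×10³)(1.8⁴)/(8·12.3³·17) = 3.2147 N/mm
k_B = Gd⁴/(8D³N_a) = (77.0×10³)(2.1⁴)/(8·20.0³·18) = 1.2999 N/mm
k_C = Gd⁴/(8D³N_a) = (75.9×10³)(5.2⁴)/(8·26.0³·4) = 98.67 N/mm
Parallel: k_eq = 3.2147 + 1.2999 + 98.67 = 103.18 N/mm
δ = F/k_eq = 1490/103.18 = 14.44 mm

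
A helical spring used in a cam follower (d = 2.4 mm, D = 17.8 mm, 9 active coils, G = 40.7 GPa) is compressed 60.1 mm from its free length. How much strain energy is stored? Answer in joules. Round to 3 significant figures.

k = Gd⁴/(8D³N_a) = (40.7×10³)(2.4⁴)/(8·17.8³·9) = 3.3254 N/mm
U = ½kδ² = 0.5 × 3.3254 × 60.1² = 6005.7 N·mm = 6.0057 J

6.01 J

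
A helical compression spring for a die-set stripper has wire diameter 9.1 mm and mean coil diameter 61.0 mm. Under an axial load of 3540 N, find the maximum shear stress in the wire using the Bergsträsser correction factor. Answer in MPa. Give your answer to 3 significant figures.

Spring index C = D/d = 61.0/9.1 = 6.7033
K_B = (4C+2)/(4C−3) = 28.813/23.813 = 1.2100
τ₀ = 8FD/(πd³) = 8·3540·61.0/(π·9.1³) = 1.72752e+06/2367.4 = 729.71 MPa
τ_max = K·τ₀ = 1.2100 × 729.71 = 882.92 MPa

883 MPa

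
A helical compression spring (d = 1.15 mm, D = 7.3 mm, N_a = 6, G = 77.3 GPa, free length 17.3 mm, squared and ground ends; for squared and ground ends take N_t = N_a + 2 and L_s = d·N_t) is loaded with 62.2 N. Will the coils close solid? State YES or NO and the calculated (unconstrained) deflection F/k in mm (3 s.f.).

YES, δ = 8.59 mm

k = Gd⁴/(8D³N_a) = (77.3×10³)(1.15⁴)/(8·7.3³·6) = 7.2404 N/mm
N_t = 8; L_s = 1.15·8 = 9.2 mm; δ_solid = L₀ − L_s = 17.3 − 9.2 = 8.1 mm
δ = F/k = 62.2/7.2404 = 8.5907 mm
δ ≥ δ_solid → spring goes solid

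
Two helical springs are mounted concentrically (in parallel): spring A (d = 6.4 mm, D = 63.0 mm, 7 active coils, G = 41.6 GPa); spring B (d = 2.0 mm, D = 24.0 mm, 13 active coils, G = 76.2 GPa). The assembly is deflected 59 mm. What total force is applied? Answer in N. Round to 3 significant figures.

344 N

k_A = Gd⁴/(8D³N_a) = (41.6×10³)(6.4⁴)/(8·63.0³·7) = 4.9843 N/mm
k_B = Gd⁴/(8D³N_a) = (76.2×10³)(2.0⁴)/(8·24.0³·13) = 0.84802 N/mm
Parallel: k_eq = 4.9843 + 0.84802 = 5.8323 N/mm
F = k_eq·δ = 5.8323·59 = 344.11 N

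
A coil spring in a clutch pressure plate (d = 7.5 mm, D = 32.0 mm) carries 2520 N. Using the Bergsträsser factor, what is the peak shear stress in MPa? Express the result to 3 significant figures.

Spring index C = D/d = 32.0/7.5 = 4.2667
K_B = (4C+2)/(4C−3) = 19.067/14.067 = 1.3555
τ₀ = 8FD/(πd³) = 8·2520·32.0/(π·7.5³) = 645120/1325.4 = 486.75 MPa
τ_max = K·τ₀ = 1.3555 × 486.75 = 659.77 MPa

660 MPa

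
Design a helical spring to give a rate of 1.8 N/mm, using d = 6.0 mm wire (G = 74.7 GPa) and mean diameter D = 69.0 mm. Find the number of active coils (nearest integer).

N_a = Gd⁴/(8D³k) = (74.7×10³ × 6.0⁴)/(8 × 69.0³ × 1.8)
    = 9.68112e+07 / 4.73053e+06 = 20.47 → 20 coils

20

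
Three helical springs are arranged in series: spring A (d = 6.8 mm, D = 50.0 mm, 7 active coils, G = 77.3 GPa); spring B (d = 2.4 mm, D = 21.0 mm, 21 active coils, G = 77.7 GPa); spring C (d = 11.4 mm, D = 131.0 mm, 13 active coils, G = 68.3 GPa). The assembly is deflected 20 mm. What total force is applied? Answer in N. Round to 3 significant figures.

23.6 N

k_A = Gd⁴/(8D³N_a) = (77.3×10³)(6.8⁴)/(8·50.0³·7) = 23.611 N/mm
k_B = Gd⁴/(8D³N_a) = (77.7×10³)(2.4⁴)/(8·21.0³·21) = 1.6569 N/mm
k_C = Gd⁴/(8D³N_a) = (68.3×10³)(11.4⁴)/(8·131.0³·13) = 4.9339 N/mm
Series: 1/k_eq = 1/23.611 + 1/1.6569 + 1/4.9339 = 0.84856; k_eq = 1.1785 N/mm
F = k_eq·δ = 1.1785·20 = 23.569 N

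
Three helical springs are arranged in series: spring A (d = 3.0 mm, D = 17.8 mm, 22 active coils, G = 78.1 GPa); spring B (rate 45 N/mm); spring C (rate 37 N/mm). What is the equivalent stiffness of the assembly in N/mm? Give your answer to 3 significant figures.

4.85 N/mm

k_A = Gd⁴/(8D³N_a) = (78.1×10³)(3.0⁴)/(8·17.8³·22) = 6.3733 N/mm
Series: 1/k_eq = 1/6.3733 + 1/45 + 1/37 = 0.20615; k_eq = 4.8507 N/mm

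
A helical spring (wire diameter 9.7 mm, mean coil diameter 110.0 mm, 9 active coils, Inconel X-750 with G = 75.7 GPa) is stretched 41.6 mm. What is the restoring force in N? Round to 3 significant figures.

291 N

k = Gd⁴/(8D³N_a) = (75.7×10³)(9.7⁴)/(8·110.0³·9) = 6.9931 N/mm
F = k·δ = 6.9931 × 41.6 = 290.91 N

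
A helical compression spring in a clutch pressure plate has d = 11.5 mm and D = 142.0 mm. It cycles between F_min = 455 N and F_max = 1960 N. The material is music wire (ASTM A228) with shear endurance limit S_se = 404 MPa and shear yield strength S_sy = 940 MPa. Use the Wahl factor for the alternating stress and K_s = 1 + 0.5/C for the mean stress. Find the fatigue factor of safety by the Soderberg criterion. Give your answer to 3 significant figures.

1.23

C = D/d = 142.0/11.5 = 12.3478; K_W = (4C−1)/(4C−4)+0.615/C = 1.1159; K_s = 1+0.5/C = 1.0405
F_a = (F_max−F_min)/2 = 752.5 N; F_m = (F_max+F_min)/2 = 1207.5 N
τ_a = K_W·8F_aD/(πd³) = 1.1159 × 178.91 = 199.65 MPa
τ_m = K_s·8F_mD/(πd³) = 1.0405 × 287.09 = 298.72 MPa
Soderberg: 1/n_f = τ_a/S_se + τ_m/S_sy = 199.65/404 + 298.72/940 = 0.49418 + 0.31778 = 0.81196
n_f = 1/0.81196 = 1.232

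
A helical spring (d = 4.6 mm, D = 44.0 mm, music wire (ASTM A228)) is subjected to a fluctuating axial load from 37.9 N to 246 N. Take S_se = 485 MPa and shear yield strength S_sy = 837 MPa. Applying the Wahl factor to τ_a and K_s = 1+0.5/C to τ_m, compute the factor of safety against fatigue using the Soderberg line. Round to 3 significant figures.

2.04

C = D/d = 44.0/4.6 = 9.5652; K_W = (4C−1)/(4C−4)+0.615/C = 1.1519; K_s = 1+0.5/C = 1.0523
F_a = (F_max−F_min)/2 = 104.05 N; F_m = (F_max+F_min)/2 = 141.95 N
τ_a = K_W·8F_aD/(πd³) = 1.1519 × 119.77 = 137.96 MPa
τ_m = K_s·8F_mD/(πd³) = 1.0523 × 163.4 = 171.94 MPa
Soderberg: 1/n_f = τ_a/S_se + τ_m/S_sy = 137.96/485 + 171.94/837 = 0.28446 + 0.20543 = 0.48989
n_f = 1/0.48989 = 2.041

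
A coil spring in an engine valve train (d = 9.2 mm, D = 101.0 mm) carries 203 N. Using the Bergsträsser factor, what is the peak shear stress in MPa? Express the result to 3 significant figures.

Spring index C = D/d = 101.0/9.2 = 10.9783
K_B = (4C+2)/(4C−3) = 45.913/40.913 = 1.1222
τ₀ = 8FD/(πd³) = 8·203·101.0/(π·9.2³) = 164024/2446.3 = 67.049 MPa
τ_max = K·τ₀ = 1.1222 × 67.049 = 75.243 MPa

75.2 MPa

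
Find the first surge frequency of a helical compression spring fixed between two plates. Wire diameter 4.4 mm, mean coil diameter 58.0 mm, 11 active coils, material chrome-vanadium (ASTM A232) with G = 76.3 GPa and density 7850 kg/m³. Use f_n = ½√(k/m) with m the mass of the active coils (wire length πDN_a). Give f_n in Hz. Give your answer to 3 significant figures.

k = Gd⁴/(8D³N_a) = (76.3×10³)(4.4⁴)/(8·58.0³·11) = 1.6656 N/mm = 1665.6 N/m
Wire length L = πDN_a = π·58.0·11 = 2004.3 mm
m = ρ·(πd²/4)·L = 7850 × 15.205×10⁻⁶ m² × 2.0043 m = 0.23924 kg
f_n = ½√(k/m) = 0.5·√(1665.6/0.23924) = 0.5·√(6962) = 41.719 Hz

41.7 Hz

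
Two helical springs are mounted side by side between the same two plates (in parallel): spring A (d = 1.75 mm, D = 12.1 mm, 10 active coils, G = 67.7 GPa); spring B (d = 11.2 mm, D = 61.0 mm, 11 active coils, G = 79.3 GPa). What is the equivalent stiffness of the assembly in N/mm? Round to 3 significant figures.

67.0 N/mm

k_A = Gd⁴/(8D³N_a) = (67.7×10³)(1.75⁴)/(8·12.1³·10) = 4.4802 N/mm
k_B = Gd⁴/(8D³N_a) = (79.3×10³)(11.2⁴)/(8·61.0³·11) = 62.47 N/mm
Parallel: k_eq = 4.4802 + 62.47 = 66.95 N/mm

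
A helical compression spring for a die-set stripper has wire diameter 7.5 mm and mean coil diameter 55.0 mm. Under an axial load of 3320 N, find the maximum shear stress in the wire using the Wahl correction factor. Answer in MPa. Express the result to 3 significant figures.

1330 MPa

Spring index C = D/d = 55.0/7.5 = 7.3333
K_W = (4C−1)/(4C−4) + 0.615/C = 28.333/25.333 + 0.0839 = 1.2023
τ₀ = 8FD/(πd³) = 8·3320·55.0/(π·7.5³) = 1.4608e+06/1325.4 = 1102.2 MPa
τ_max = K·τ₀ = 1.2023 × 1102.2 = 1325.1 MPa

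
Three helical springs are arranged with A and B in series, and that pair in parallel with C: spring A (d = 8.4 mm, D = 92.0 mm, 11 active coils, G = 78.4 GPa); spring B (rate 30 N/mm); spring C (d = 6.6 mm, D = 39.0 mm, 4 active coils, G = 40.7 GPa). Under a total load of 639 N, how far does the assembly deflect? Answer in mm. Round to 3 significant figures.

k_A = Gd⁴/(8D³N_a) = (78.4×10³)(8.4⁴)/(8·92.0³·11) = 5.6962 N/mm
k_C = Gd⁴/(8D³N_a) = (40.7×10³)(6.6⁴)/(8·39.0³·4) = 40.684 N/mm
Springs A,B series: k_AB = 1/(1/5.6962+1/30) = 4.7872 N/mm; parallel with C: k_eq = 4.7872+40.684 = 45.472 N/mm
δ = F/k_eq = 639/45.472 = 14.053 mm

14.1 mm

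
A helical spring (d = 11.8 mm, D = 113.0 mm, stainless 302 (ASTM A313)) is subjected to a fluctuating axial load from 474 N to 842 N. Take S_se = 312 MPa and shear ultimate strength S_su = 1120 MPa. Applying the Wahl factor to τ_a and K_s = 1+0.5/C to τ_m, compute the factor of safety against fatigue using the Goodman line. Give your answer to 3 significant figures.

C = D/d = 113.0/11.8 = 9.5763; K_W = (4C−1)/(4C−4)+0.615/C = 1.1517; K_s = 1+0.5/C = 1.0522
F_a = (F_max−F_min)/2 = 184 N; F_m = (F_max+F_min)/2 = 658 N
τ_a = K_W·8F_aD/(πd³) = 1.1517 × 32.225 = 37.112 MPa
τ_m = K_s·8F_mD/(πd³) = 1.0522 × 115.24 = 121.26 MPa
Goodman: 1/n_f = τ_a/S_se + τ_m/S_su = 37.112/312 + 121.26/1120 = 0.11895 + 0.10826 = 0.22721
n_f = 1/0.22721 = 4.401

4.40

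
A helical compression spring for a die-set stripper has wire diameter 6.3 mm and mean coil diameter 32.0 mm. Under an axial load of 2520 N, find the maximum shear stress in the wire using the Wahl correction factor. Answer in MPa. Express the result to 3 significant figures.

1070 MPa

Spring index C = D/d = 32.0/6.3 = 5.0794
K_W = (4C−1)/(4C−4) + 0.615/C = 19.317/16.317 + 0.1211 = 1.3049
τ₀ = 8FD/(πd³) = 8·2520·32.0/(π·6.3³) = 645120/785.55 = 821.24 MPa
τ_max = K·τ₀ = 1.3049 × 821.24 = 1071.7 MPa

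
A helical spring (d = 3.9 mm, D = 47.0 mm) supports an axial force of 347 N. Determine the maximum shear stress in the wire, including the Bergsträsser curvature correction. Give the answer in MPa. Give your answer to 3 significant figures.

Spring index C = D/d = 47.0/3.9 = 12.0513
K_B = (4C+2)/(4C−3) = 50.205/45.205 = 1.1106
τ₀ = 8FD/(πd³) = 8·347·47.0/(π·3.9³) = 130472/186.36 = 700.12 MPa
τ_max = K·τ₀ = 1.1106 × 700.12 = 777.56 MPa

778 MPa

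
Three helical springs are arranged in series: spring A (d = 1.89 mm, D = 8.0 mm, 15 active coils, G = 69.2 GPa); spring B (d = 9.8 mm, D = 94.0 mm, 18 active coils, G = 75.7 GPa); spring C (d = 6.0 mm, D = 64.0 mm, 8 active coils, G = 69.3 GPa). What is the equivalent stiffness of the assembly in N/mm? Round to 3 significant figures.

2.34 N/mm

k_A = Gd⁴/(8D³N_a) = (69.2×10³)(1.89⁴)/(8·8.0³·15) = 14.372 N/mm
k_B = Gd⁴/(8D³N_a) = (75.7×10³)(9.8⁴)/(8·94.0³·18) = 5.8379 N/mm
k_C = Gd⁴/(8D³N_a) = (69.3×10³)(6.0⁴)/(8·64.0³·8) = 5.3533 N/mm
Series: 1/k_eq = 1/14.372 + 1/5.8379 + 1/5.3533 = 0.42768; k_eq = 2.3382 N/mm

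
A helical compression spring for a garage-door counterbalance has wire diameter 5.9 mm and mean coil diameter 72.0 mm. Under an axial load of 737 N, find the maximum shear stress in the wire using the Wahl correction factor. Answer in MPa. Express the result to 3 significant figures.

Spring index C = D/d = 72.0/5.9 = 12.2034
K_W = (4C−1)/(4C−4) + 0.615/C = 47.814/44.814 + 0.0504 = 1.1173
τ₀ = 8FD/(πd³) = 8·737·72.0/(π·5.9³) = 424512/645.22 = 657.94 MPa
τ_max = K·τ₀ = 1.1173 × 657.94 = 735.14 MPa

735 MPa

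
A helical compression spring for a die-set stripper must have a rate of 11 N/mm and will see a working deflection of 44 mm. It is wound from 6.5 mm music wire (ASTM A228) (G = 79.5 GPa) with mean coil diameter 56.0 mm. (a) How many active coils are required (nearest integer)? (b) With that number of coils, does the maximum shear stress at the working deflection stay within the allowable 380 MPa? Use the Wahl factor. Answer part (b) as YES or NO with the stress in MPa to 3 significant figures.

N_a = Gd⁴/(8D³k) = (79.5×10³)(6.5⁴)/(8·56.0³·11) = 9.183 → N_a = 9
Actual rate k = Gd⁴/(8D³·9) = 11.223 N/mm
Working load F = kδ = 11.223·44 = 493.83 N
C = 56.0/6.5 = 8.6154; K_W = (4C−1)/(4C−4)+0.615/C = 1.1699
τ_max = K_W·8FD/(πd³) = 1.1699·256.43 = 299.99 MPa
τ_max ≤ 380 MPa → acceptable

(a) 9 coils; (b) YES, τ_max = 300 MPa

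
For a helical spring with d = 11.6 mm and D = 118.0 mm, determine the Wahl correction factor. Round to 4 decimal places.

1.1422

C = D/d = 118.0/11.6 = 10.1724
K_W = (4C−1)/(4C−4) + 0.615/C = 39.690/36.690 + 0.0605 = 1.1422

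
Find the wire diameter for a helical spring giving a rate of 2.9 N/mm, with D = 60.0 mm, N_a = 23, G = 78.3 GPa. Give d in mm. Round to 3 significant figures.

6.19 mm

d = (8D³N_a·k / G)^(1/4) = (8·60.0³·23·2.9 / (78.3×10³))^0.25
  = (1472)^0.25 = 6.1941 mm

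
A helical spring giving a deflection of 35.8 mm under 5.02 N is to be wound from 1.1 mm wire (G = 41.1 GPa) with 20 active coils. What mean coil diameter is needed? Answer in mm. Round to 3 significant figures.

13.9 mm

Required rate k = F/δ = 5.02/35.8 = 0.14022 N/mm
D = (Gd⁴/(8N_a·k))^(1/3) = (41.1×10³·1.1⁴/(8·20·0.14022))^(1/3)
  = (2682.08)^(1/3) = 13.8939 mm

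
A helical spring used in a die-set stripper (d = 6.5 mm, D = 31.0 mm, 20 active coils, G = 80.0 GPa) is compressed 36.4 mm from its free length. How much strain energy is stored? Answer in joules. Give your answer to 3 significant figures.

k = Gd⁴/(8D³N_a) = (80.0×10³)(6.5⁴)/(8·31.0³·20) = 29.96 N/mm
U = ½kδ² = 0.5 × 29.96 × 36.4² = 19848 N·mm = 19.848 J

19.8 J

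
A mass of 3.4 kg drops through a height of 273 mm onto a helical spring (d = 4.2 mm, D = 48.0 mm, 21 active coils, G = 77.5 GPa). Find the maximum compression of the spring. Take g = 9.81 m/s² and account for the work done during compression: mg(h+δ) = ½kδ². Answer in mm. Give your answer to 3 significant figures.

147 mm

k = Gd⁴/(8D³N_a) = (77.5×10³)(4.2⁴)/(8·48.0³·21) = 1.298 N/mm
W = mg = 3.4 × 9.81 = 33.354 N
½kδ² − Wδ − Wh = 0 → δ = (W + √(W² + 2kWh))/k
δ = (33.354 + √(1112.5 + 23637.8))/1.298 = (33.354 + 157.32)/1.298 = 146.9 mm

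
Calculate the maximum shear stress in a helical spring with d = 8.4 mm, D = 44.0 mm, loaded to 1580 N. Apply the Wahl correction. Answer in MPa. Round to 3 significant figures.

387 MPa

Spring index C = D/d = 44.0/8.4 = 5.2381
K_W = (4C−1)/(4C−4) + 0.615/C = 19.952/16.952 + 0.1174 = 1.2944
τ₀ = 8FD/(πd³) = 8·1580·44.0/(π·8.4³) = 556160/1862 = 298.68 MPa
τ_max = K·τ₀ = 1.2944 × 298.68 = 386.61 MPa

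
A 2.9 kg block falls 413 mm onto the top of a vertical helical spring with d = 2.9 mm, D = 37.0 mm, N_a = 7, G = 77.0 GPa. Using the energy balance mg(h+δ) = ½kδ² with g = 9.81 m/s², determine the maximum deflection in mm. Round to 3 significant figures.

126 mm

k = Gd⁴/(8D³N_a) = (77.0×10³)(2.9⁴)/(8·37.0³·7) = 1.9199 N/mm
W = mg = 2.9 × 9.81 = 28.449 N
½kδ² − Wδ − Wh = 0 → δ = (W + √(W² + 2kWh))/k
δ = (28.449 + √(809.35 + 45116.6))/1.9199 = (28.449 + 214.3)/1.9199 = 126.44 mm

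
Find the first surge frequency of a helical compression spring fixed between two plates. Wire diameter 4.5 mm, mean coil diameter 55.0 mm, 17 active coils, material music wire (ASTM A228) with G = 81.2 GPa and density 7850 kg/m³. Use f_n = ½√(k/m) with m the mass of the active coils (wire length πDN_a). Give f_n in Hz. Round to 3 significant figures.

k = Gd⁴/(8D³N_a) = (81.2×10³)(4.5⁴)/(8·55.0³·17) = 1.4716 N/mm = 1471.6 N/m
Wire length L = πDN_a = π·55.0·17 = 2937.4 mm
m = ρ·(πd²/4)·L = 7850 × 15.904×10⁻⁶ m² × 2.9374 m = 0.36673 kg
f_n = ½√(k/m) = 0.5·√(1471.6/0.36673) = 0.5·√(4012.7) = 31.673 Hz

31.7 Hz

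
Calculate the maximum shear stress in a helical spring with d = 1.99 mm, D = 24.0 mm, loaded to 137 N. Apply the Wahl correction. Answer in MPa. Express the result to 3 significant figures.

1190 MPa

Spring index C = D/d = 24.0/1.99 = 12.0603
K_W = (4C−1)/(4C−4) + 0.615/C = 47.241/44.241 + 0.0510 = 1.1188
τ₀ = 8FD/(πd³) = 8·137·24.0/(π·1.99³) = 26304/24.758 = 1062.5 MPa
τ_max = K·τ₀ = 1.1188 × 1062.5 = 1188.7 MPa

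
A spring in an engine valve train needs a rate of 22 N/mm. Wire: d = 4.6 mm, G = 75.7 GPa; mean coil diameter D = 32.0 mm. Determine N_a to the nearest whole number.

N_a = Gd⁴/(8D³k) = (75.7×10³ × 4.6⁴)/(8 × 32.0³ × 22)
    = 3.38943e+07 / 5.76717e+06 = 5.877 → 6 coils

6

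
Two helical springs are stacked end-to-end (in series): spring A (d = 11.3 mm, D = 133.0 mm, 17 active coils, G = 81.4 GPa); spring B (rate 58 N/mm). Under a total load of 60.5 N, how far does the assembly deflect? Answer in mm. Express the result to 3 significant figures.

k_A = Gd⁴/(8D³N_a) = (81.4×10³)(11.3⁴)/(8·133.0³·17) = 4.1481 N/mm
Series: 1/k_eq = 1/4.1481 + 1/58 = 0.25832; k_eq = 3.8712 N/mm
δ = F/k_eq = 60.5/3.8712 = 15.628 mm

15.6 mm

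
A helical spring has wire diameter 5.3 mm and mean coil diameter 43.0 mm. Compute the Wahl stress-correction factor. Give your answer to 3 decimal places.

1.181

C = D/d = 43.0/5.3 = 8.1132
K_W = (4C−1)/(4C−4) + 0.615/C = 31.453/28.453 + 0.0758 = 1.1812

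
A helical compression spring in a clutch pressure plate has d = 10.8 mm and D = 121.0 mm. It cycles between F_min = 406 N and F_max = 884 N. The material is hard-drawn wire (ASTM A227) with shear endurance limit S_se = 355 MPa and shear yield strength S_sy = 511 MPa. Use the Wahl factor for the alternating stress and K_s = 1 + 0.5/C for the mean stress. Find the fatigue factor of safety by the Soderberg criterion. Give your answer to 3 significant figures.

C = D/d = 121.0/10.8 = 11.2037; K_W = (4C−1)/(4C−4)+0.615/C = 1.1284; K_s = 1+0.5/C = 1.0446
F_a = (F_max−F_min)/2 = 239 N; F_m = (F_max+F_min)/2 = 645 N
τ_a = K_W·8F_aD/(πd³) = 1.1284 × 58.459 = 65.965 MPa
τ_m = K_s·8F_mD/(πd³) = 1.0446 × 157.77 = 164.81 MPa
Soderberg: 1/n_f = τ_a/S_se + τ_m/S_sy = 65.965/355 + 164.81/511 = 0.18582 + 0.32252 = 0.50834
n_f = 1/0.50834 = 1.967

1.97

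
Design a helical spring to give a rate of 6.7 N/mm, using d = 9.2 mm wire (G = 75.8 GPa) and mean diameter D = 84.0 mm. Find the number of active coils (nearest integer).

N_a = Gd⁴/(8D³k) = (75.8×10³ × 9.2⁴)/(8 × 84.0³ × 6.7)
    = 5.43026e+08 / 3.17689e+07 = 17.09 → 17 coils

17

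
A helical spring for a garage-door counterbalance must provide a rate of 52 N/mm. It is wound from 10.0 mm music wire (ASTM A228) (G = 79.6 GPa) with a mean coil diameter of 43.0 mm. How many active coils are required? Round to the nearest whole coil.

24

N_a = Gd⁴/(8D³k) = (79.6×10³ × 10.0⁴)/(8 × 43.0³ × 52)
    = 7.96e+08 / 3.30749e+07 = 24.07 → 24 coils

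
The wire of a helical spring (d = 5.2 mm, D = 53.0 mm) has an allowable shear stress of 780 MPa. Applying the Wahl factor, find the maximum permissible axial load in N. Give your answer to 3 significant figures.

712 N

C = D/d = 53.0/5.2 = 10.1923
K_W = (4C−1)/(4C−4) + 0.615/C = 39.769/36.769 + 0.0603 = 1.1419
τ_max = K·8FD/(πd³) → F_max = τ_allow·πd³/(8DK)
F_max = 780·π·5.2³/(8·53.0·1.1419) = 3.4455e+05/484.18 = 711.62 N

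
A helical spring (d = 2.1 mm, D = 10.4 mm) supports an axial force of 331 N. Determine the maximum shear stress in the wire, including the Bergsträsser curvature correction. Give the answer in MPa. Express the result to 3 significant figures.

Spring index C = D/d = 10.4/2.1 = 4.9524
K_B = (4C+2)/(4C−3) = 21.810/16.810 = 1.2975
τ₀ = 8FD/(πd³) = 8·331·10.4/(π·2.1³) = 27539.2/29.094 = 946.55 MPa
τ_max = K·τ₀ = 1.2975 × 946.55 = 1228.1 MPa

1230 MPa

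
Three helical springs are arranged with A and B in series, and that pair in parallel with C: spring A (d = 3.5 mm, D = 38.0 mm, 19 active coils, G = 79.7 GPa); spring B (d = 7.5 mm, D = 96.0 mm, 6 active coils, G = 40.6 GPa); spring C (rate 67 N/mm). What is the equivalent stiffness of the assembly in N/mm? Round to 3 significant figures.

k_A = Gd⁴/(8D³N_a) = (79.7×10³)(3.5⁴)/(8·38.0³·19) = 1.434 N/mm
k_B = Gd⁴/(8D³N_a) = (40.6×10³)(7.5⁴)/(8·96.0³·6) = 3.0249 N/mm
Springs A,B series: k_AB = 1/(1/1.434+1/3.0249) = 0.9728 N/mm; parallel with C: k_eq = 0.9728+67 = 67.973 N/mm

68.0 N/mm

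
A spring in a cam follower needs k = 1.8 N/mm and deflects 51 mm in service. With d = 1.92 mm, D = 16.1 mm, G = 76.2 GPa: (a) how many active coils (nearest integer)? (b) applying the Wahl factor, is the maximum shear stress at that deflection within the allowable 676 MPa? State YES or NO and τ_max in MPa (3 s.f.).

N_a = Gd⁴/(8D³k) = (76.2×10³)(1.92⁴)/(8·16.1³·1.8) = 17.23 → N_a = 17
Actual rate k = Gd⁴/(8D³·17) = 1.8245 N/mm
Working load F = kδ = 1.8245·51 = 93.049 N
C = 16.1/1.92 = 8.3854; K_W = (4C−1)/(4C−4)+0.615/C = 1.1749
τ_max = K_W·8FD/(πd³) = 1.1749·538.98 = 633.25 MPa
τ_max ≤ 676 MPa → acceptable

(a) 17 coils; (b) YES, τ_max = 633 MPa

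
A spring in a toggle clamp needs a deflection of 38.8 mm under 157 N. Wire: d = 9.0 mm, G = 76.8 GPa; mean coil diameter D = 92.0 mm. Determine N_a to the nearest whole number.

Required rate k = F/δ = 157/38.8 = 4.0464 N/mm
N_a = Gd⁴/(8D³k) = (76.8×10³ × 9.0⁴)/(8 × 92.0³ × 4.0464)
    = 5.03885e+08 / 2.5207e+07 = 19.99 → 20 coils

20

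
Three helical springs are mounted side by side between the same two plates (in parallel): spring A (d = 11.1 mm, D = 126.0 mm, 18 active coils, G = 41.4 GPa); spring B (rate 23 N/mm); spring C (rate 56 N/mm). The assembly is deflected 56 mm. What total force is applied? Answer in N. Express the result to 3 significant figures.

4550 N

k_A = Gd⁴/(8D³N_a) = (41.4×10³)(11.1⁴)/(8·126.0³·18) = 2.1818 N/mm
Parallel: k_eq = 2.1818 + 23 + 56 = 81.182 N/mm
F = k_eq·δ = 81.182·56 = 4546.2 N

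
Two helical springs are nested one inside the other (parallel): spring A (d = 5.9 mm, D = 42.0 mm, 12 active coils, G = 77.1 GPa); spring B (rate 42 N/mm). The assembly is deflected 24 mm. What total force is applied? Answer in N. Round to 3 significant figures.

1320 N

k_A = Gd⁴/(8D³N_a) = (77.1×10³)(5.9⁴)/(8·42.0³·12) = 13.135 N/mm
Parallel: k_eq = 13.135 + 42 = 55.135 N/mm
F = k_eq·δ = 55.135·24 = 1323.2 N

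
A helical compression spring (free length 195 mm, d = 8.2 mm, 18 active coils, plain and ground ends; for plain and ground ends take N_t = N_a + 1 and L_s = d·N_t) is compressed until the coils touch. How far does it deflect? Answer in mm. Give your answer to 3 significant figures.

39.2 mm

N_t = 19; L_s = 8.2·19 = 155.8 mm
δ_solid = L₀ − L_s = 195 − 155.8 = 39.2 mm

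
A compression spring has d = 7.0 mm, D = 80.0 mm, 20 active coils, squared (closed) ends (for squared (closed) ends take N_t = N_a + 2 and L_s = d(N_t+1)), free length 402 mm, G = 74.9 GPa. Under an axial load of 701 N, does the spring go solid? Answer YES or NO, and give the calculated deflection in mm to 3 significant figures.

YES, δ = 319 mm

k = Gd⁴/(8D³N_a) = (74.9×10³)(7.0⁴)/(8·80.0³·20) = 2.1953 N/mm
N_t = 22; L_s = 7.0·23 = 161 mm; δ_solid = L₀ − L_s = 402 − 161 = 241 mm
δ = F/k = 701/2.1953 = 319.33 mm
δ ≥ δ_solid → spring goes solid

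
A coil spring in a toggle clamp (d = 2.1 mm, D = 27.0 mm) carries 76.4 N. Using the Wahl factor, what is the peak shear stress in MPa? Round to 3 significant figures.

Spring index C = D/d = 27.0/2.1 = 12.8571
K_W = (4C−1)/(4C−4) + 0.615/C = 50.429/47.429 + 0.0478 = 1.1111
τ₀ = 8FD/(πd³) = 8·76.4·27.0/(π·2.1³) = 16502.4/29.094 = 567.2 MPa
τ_max = K·τ₀ = 1.1111 × 567.2 = 630.21 MPa

630 MPa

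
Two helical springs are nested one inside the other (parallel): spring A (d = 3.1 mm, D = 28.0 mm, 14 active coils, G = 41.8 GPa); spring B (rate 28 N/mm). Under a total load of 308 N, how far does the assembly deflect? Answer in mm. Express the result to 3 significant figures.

10.4 mm

k_A = Gd⁴/(8D³N_a) = (41.8×10³)(3.1⁴)/(8·28.0³·14) = 1.5701 N/mm
Parallel: k_eq = 1.5701 + 28 = 29.57 N/mm
δ = F/k_eq = 308/29.57 = 10.416 mm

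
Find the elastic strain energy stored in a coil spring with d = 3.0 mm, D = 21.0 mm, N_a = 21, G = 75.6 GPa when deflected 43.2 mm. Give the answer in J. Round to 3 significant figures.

k = Gd⁴/(8D³N_a) = (75.6×10³)(3.0⁴)/(8·21.0³·21) = 3.9359 N/mm
U = ½kδ² = 0.5 × 3.9359 × 43.2² = 3672.6 N·mm = 3.6726 J

3.67 J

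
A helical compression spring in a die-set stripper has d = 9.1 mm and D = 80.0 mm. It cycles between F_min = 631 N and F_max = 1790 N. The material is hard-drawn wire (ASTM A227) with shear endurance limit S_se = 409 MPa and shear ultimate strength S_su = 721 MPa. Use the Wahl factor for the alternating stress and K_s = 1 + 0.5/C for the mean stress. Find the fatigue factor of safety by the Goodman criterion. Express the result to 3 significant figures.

1.08

C = D/d = 80.0/9.1 = 8.7912; K_W = (4C−1)/(4C−4)+0.615/C = 1.1662; K_s = 1+0.5/C = 1.0569
F_a = (F_max−F_min)/2 = 579.5 N; F_m = (F_max+F_min)/2 = 1210.5 N
τ_a = K_W·8F_aD/(πd³) = 1.1662 × 156.66 = 182.7 MPa
τ_m = K_s·8F_mD/(πd³) = 1.0569 × 327.24 = 345.86 MPa
Goodman: 1/n_f = τ_a/S_se + τ_m/S_su = 182.7/409 + 345.86/721 = 0.44670 + 0.47969 = 0.92639
n_f = 1/0.92639 = 1.079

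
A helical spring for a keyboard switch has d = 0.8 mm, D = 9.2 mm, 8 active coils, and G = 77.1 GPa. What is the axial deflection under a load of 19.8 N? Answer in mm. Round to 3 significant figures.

k = Gd⁴/(8D³N_a) = (77.1×10³)(0.8⁴)/(8·9.2³·8) = 0.63368 N/mm
δ = F/k = 19.8 / 0.63368 = 31.246 mm

31.2 mm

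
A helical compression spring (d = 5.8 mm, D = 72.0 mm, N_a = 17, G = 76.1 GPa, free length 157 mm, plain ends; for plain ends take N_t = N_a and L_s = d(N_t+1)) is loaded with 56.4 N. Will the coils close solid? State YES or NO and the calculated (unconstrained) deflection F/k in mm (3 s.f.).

k = Gd⁴/(8D³N_a) = (76.1×10³)(5.8⁴)/(8·72.0³·17) = 1.6965 N/mm
N_t = 17; L_s = 5.8·18 = 104.4 mm; δ_solid = L₀ − L_s = 157 − 104.4 = 52.6 mm
δ = F/k = 56.4/1.6965 = 33.244 mm
δ < δ_solid → spring does not go solid

NO, δ = 33.2 mm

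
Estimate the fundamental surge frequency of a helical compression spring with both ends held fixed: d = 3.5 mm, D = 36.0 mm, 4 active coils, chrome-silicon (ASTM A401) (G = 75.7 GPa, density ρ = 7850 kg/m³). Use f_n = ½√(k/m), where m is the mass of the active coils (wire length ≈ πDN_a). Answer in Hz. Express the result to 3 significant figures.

k = Gd⁴/(8D³N_a) = (75.7×10³)(3.5⁴)/(8·36.0³·4) = 7.6087 N/mm = 7608.7 N/m
Wire length L = πDN_a = π·36.0·4 = 452.39 mm
m = ρ·(πd²/4)·L = 7850 × 9.6211×10⁻⁶ m² × 0.45239 m = 0.034167 kg
f_n = ½√(k/m) = 0.5·√(7608.7/0.034167) = 0.5·√(2.2269e+05) = 235.95 Hz

236 Hz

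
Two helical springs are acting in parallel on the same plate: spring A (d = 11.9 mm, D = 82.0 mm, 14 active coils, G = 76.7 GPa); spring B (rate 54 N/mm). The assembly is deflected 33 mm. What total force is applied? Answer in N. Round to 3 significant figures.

2600 N

k_A = Gd⁴/(8D³N_a) = (76.7×10³)(11.9⁴)/(8·82.0³·14) = 24.907 N/mm
Parallel: k_eq = 24.907 + 54 = 78.907 N/mm
F = k_eq·δ = 78.907·33 = 2603.9 N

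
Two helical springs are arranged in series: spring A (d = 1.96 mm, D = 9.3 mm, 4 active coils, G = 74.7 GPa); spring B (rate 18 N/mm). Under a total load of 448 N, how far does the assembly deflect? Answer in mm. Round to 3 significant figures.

k_A = Gd⁴/(8D³N_a) = (74.7×10³)(1.96⁴)/(8·9.3³·4) = 42.83 N/mm
Series: 1/k_eq = 1/42.83 + 1/18 = 0.078904; k_eq = 12.674 N/mm
δ = F/k_eq = 448/12.674 = 35.349 mm

35.3 mm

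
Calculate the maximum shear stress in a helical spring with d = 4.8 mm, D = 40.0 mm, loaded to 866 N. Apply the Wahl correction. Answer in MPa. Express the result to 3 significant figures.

938 MPa

Spring index C = D/d = 40.0/4.8 = 8.3333
K_W = (4C−1)/(4C−4) + 0.615/C = 32.333/29.333 + 0.0738 = 1.1761
τ₀ = 8FD/(πd³) = 8·866·40.0/(π·4.8³) = 277120/347.44 = 797.62 MPa
τ_max = K·τ₀ = 1.1761 × 797.62 = 938.06 MPa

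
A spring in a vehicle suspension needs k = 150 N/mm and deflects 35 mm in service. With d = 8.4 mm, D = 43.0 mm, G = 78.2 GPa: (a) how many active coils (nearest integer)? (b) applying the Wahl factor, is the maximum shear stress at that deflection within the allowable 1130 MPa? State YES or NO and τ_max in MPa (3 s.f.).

(a) 4 coils; (b) NO, τ_max = 1290 MPa

N_a = Gd⁴/(8D³k) = (78.2×10³)(8.4⁴)/(8·43.0³·150) = 4.081 → N_a = 4
Actual rate k = Gd⁴/(8D³·4) = 153.03 N/mm
Working load F = kδ = 153.03·35 = 5356 N
C = 43.0/8.4 = 5.1190; K_W = (4C−1)/(4C−4)+0.615/C = 1.3022
τ_max = K_W·8FD/(πd³) = 1.3022·989.48 = 1288.5 MPa
τ_max > 1130 MPa → exceeds allowable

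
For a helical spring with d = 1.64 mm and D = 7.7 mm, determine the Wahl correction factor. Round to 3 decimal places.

1.334

C = D/d = 7.7/1.64 = 4.6951
K_W = (4C−1)/(4C−4) + 0.615/C = 17.780/14.780 + 0.1310 = 1.3340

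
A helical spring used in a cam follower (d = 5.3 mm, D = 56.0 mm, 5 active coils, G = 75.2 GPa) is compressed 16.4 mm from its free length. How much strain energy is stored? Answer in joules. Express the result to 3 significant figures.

1.14 J

k = Gd⁴/(8D³N_a) = (75.2×10³)(5.3⁴)/(8·56.0³·5) = 8.4469 N/mm
U = ½kδ² = 0.5 × 8.4469 × 16.4² = 1135.9 N·mm = 1.1359 J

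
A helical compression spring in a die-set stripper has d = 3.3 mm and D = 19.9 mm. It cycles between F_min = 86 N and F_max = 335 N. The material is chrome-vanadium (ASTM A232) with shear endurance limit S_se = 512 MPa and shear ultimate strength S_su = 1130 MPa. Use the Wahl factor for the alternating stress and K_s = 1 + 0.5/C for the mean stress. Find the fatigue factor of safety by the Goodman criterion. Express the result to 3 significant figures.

C = D/d = 19.9/3.3 = 6.0303; K_W = (4C−1)/(4C−4)+0.615/C = 1.2511; K_s = 1+0.5/C = 1.0829
F_a = (F_max−F_min)/2 = 124.5 N; F_m = (F_max+F_min)/2 = 210.5 N
τ_a = K_W·8F_aD/(πd³) = 1.2511 × 175.56 = 219.64 MPa
τ_m = K_s·8F_mD/(πd³) = 1.0829 × 296.83 = 321.44 MPa
Goodman: 1/n_f = τ_a/S_se + τ_m/S_su = 219.64/512 + 321.44/1130 = 0.42898 + 0.28446 = 0.71344
n_f = 1/0.71344 = 1.402

1.40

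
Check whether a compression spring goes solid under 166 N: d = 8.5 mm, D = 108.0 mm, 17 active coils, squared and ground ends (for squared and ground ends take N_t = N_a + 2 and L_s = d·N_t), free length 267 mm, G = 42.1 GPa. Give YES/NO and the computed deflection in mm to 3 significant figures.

k = Gd⁴/(8D³N_a) = (42.1×10³)(8.5⁴)/(8·108.0³·17) = 1.2828 N/mm
N_t = 19; L_s = 8.5·19 = 161.5 mm; δ_solid = L₀ − L_s = 267 − 161.5 = 105.5 mm
δ = F/k = 166/1.2828 = 129.41 mm
δ ≥ δ_solid → spring goes solid

YES, δ = 129 mm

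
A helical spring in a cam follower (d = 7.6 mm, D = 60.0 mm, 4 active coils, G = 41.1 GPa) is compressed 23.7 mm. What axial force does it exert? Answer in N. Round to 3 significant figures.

k = Gd⁴/(8D³N_a) = (41.1×10³)(7.6⁴)/(8·60.0³·4) = 19.838 N/mm
F = k·δ = 19.838 × 23.7 = 470.15 N

470 N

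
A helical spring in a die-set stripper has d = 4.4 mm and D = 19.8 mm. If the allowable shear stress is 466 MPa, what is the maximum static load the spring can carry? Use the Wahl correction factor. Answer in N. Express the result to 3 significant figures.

C = D/d = 19.8/4.4 = 4.5000
K_W = (4C−1)/(4C−4) + 0.615/C = 17.000/14.000 + 0.1367 = 1.3510
τ_max = K·8FD/(πd³) → F_max = τ_allow·πd³/(8DK)
F_max = 466·π·4.4³/(8·19.8·1.3510) = 1.2471e+05/213.99 = 582.77 N

583 N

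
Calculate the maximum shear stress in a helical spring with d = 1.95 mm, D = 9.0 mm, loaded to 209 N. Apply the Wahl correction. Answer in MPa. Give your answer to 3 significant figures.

Spring index C = D/d = 9.0/1.95 = 4.6154
K_W = (4C−1)/(4C−4) + 0.615/C = 17.462/14.462 + 0.1332 = 1.3407
τ₀ = 8FD/(πd³) = 8·209·9.0/(π·1.95³) = 15048/23.295 = 645.99 MPa
τ_max = K·τ₀ = 1.3407 × 645.99 = 866.08 MPa

866 MPa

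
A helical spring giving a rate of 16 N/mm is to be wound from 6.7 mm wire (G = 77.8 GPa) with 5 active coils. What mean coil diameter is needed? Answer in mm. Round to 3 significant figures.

D = (Gd⁴/(8N_a·k))^(1/3) = (77.8×10³·6.7⁴/(8·5·16))^(1/3)
  = (244962)^(1/3) = 62.5700 mm

62.6 mm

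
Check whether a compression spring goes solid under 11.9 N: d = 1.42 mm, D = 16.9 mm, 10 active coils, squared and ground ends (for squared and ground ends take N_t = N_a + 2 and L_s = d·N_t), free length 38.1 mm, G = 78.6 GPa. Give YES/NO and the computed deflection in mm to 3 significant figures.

k = Gd⁴/(8D³N_a) = (78.6×10³)(1.42⁴)/(8·16.9³·10) = 0.82761 N/mm
N_t = 12; L_s = 1.42·12 = 17.04 mm; δ_solid = L₀ − L_s = 38.1 − 17.04 = 21.06 mm
δ = F/k = 11.9/0.82761 = 14.379 mm
δ < δ_solid → spring does not go solid

NO, δ = 14.4 mm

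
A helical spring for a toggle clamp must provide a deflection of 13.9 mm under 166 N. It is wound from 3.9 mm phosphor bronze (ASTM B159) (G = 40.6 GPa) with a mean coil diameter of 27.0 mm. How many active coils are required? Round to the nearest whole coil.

5

Required rate k = F/δ = 166/13.9 = 11.942 N/mm
N_a = Gd⁴/(8D³k) = (40.6×10³ × 3.9⁴)/(8 × 27.0³ × 11.942)
    = 9.39257e+06 / 1.88051e+06 = 4.995 → 5 coils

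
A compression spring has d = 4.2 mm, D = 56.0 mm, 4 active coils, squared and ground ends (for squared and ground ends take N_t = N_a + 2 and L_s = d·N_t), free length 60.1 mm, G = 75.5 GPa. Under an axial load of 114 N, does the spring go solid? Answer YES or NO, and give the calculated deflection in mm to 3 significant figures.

k = Gd⁴/(8D³N_a) = (75.5×10³)(4.2⁴)/(8·56.0³·4) = 4.1805 N/mm
N_t = 6; L_s = 4.2·6 = 25.2 mm; δ_solid = L₀ − L_s = 60.1 − 25.2 = 34.9 mm
δ = F/k = 114/4.1805 = 27.269 mm
δ < δ_solid → spring does not go solid

NO, δ = 27.3 mm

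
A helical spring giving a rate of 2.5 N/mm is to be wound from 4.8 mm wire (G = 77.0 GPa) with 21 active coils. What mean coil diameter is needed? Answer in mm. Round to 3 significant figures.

46.0 mm

D = (Gd⁴/(8N_a·k))^(1/3) = (77.0×10³·4.8⁴/(8·21·2.5))^(1/3)
  = (97321)^(1/3) = 45.9976 mm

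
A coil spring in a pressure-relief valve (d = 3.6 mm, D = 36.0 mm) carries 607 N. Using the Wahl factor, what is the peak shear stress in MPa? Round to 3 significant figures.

1370 MPa

Spring index C = D/d = 36.0/3.6 = 10.0000
K_W = (4C−1)/(4C−4) + 0.615/C = 39.000/36.000 + 0.0615 = 1.1448
τ₀ = 8FD/(πd³) = 8·607·36.0/(π·3.6³) = 174816/146.57 = 1192.7 MPa
τ_max = K·τ₀ = 1.1448 × 1192.7 = 1365.4 MPa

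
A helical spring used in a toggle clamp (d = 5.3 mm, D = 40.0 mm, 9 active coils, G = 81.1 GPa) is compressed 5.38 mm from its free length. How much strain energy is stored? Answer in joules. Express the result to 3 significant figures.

k = Gd⁴/(8D³N_a) = (81.1×10³)(5.3⁴)/(8·40.0³·9) = 13.887 N/mm
U = ½kδ² = 0.5 × 13.887 × 5.38² = 200.98 N·mm = 0.20098 J

0.201 J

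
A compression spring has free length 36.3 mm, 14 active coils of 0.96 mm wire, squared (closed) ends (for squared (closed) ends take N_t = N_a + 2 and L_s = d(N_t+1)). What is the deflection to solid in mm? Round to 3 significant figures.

20.0 mm

N_t = 16; L_s = 0.96·17 = 16.32 mm
δ_solid = L₀ − L_s = 36.3 − 16.32 = 19.98 mm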